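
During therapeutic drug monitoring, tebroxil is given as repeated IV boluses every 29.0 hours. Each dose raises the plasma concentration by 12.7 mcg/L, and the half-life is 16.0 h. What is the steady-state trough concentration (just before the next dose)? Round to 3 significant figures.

5.05 mcg/L

k = ln 2 / 16.0 = 0.04332 h⁻¹
Fraction remaining after one interval: e^(−kτ) = e^(−0.04332 × 29.0) = 0.2847
R = 1 / (1 − 0.2847) = 1.398
Css,max = 12.7 × 1.398 = 17.75 mcg/L
Css,min = Css,max × e^(−kτ) = 17.75 × 0.2847 ≈ 5.05 mcg/L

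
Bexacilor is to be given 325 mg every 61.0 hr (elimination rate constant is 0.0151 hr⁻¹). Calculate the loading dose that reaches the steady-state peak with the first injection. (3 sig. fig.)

540 mg

Accumulation ratio R = 1 / (1 − e^(−kτ)) = 1 / (1 − e^(−0.01510×61.0)) = 1 / (1 − 0.3981) = 1.661
Loading dose = maintenance dose × R = 325 × 1.661 ≈ 540 mg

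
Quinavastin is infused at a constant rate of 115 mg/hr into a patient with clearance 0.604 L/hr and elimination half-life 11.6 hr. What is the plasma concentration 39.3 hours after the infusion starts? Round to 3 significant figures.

172 mg/L

Css = rate / CL = 115 / 0.604 = 190.4 mg/L
k = ln 2 / 11.6 = 0.05975 hr⁻¹
C(t) = Css (1 − e^(−kt)) = 190.4 × (1 − e^(−2.348)) = 190.4 × 0.9045 ≈ 172 mg/L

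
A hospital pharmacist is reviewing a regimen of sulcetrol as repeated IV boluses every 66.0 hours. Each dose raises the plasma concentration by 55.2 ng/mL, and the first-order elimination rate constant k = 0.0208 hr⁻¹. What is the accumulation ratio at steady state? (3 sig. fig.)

Fraction remaining after one interval: e^(−kτ) = e^(−0.02080 × 66.0) = 0.2534
R = 1 / (1 − 0.2534) = 1 / 0.7466 ≈ 1.34

1.34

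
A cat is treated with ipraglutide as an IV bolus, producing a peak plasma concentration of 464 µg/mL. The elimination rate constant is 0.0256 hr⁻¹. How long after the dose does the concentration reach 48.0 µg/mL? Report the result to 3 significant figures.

C(t) = C₀ e^(−kt)  ⇒  t = ln(C₀/C) / k
t = ln(464/48.0) / 0.02560 = 2.269 / 0.02560 ≈ 88.6 hours

88.6 hours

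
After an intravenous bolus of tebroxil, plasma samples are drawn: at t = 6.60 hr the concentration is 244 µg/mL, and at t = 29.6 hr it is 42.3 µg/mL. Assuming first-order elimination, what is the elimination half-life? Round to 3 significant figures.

9.10 hours

k = ln(C₁/C₂) / (t₂ − t₁) = ln(244/42.3) / (29.6 − 6.60)
  = 1.752 / 23.00 = 0.07619 hr⁻¹
t½ = ln 2 / k = ln 2 / 0.07619 ≈ 9.10 hours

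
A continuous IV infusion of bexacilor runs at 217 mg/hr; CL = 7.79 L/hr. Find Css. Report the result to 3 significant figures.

27.9 mg/L

Css = infusion rate / CL = 217 / 7.79 ≈ 27.9 mg/L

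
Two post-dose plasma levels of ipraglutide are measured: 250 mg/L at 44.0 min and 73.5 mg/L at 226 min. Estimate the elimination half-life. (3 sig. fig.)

k = ln(C₁/C₂) / (t₂ − t₁) = ln(250/73.5) / (226 − 44.0)
  = 1.224 / 182.0 = 0.006726 min⁻¹
t½ = ln 2 / k = ln 2 / 0.006726 ≈ 103 minutes

103 minutes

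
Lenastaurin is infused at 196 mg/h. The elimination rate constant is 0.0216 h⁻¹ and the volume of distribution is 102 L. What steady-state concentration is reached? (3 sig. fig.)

89.0 mg/L

CL = k · V = 0.0216 × 102 = 2.203 L/h
Css = rate / CL = 196 / 2.203 ≈ 89.0 mg/L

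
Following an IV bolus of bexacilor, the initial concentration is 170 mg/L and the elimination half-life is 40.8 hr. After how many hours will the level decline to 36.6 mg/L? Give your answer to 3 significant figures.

k = ln 2 / 40.8 = 0.01699 hr⁻¹
C(t) = C₀ e^(−kt)  ⇒  t = ln(C₀/C) / k
t = ln(170/36.6) / 0.01699 = 1.536 / 0.01699 ≈ 90.4 hours

90.4 hours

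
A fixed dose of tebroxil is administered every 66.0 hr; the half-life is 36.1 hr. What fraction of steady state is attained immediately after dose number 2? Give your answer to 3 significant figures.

0.921

k = ln 2 / 36.1 = 0.01920 hr⁻¹
f_n = 1 − e^(−nkτ) = 1 − e^(−2 × 0.01920 × 66.0) = 1 − e^(−2.534) = 1 − 0.07930 ≈ 0.921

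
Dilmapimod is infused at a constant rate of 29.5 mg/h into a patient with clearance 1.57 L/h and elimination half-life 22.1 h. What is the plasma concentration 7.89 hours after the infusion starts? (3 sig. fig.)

Css = rate / CL = 29.5 / 1.57 = 18.79 µg/mL
k = ln 2 / 22.1 = 0.03136 h⁻¹
C(t) = Css (1 − e^(−kt)) = 18.79 × (1 − e^(−0.2475)) = 18.79 × 0.2192 ≈ 4.12 µg/mL

4.12 µg/mL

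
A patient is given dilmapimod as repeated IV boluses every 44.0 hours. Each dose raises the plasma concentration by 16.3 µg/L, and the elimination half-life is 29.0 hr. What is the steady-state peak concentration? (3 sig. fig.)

k = ln 2 / 29.0 = 0.02390 hr⁻¹
Fraction remaining after one interval: e^(−kτ) = e^(−0.02390 × 44.0) = 0.3494
R = 1 / (1 − 0.3494) = 1.537
Css,max = 16.3 × 1.537 ≈ 25.1 µg/L

25.1 µg/L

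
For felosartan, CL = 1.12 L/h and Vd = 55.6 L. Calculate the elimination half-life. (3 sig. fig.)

34.4 hours

k = CL / V = 1.12 / 55.6 = 0.02014 h⁻¹
t½ = ln 2 / k = ln 2 / 0.02014 ≈ 34.4 hours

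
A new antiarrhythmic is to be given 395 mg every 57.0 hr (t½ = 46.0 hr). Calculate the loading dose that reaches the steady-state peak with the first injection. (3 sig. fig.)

685 mg

k = ln 2 / 46.0 = 0.01507 hr⁻¹
Accumulation ratio R = 1 / (1 − e^(−kτ)) = 1 / (1 − e^(−0.01507×57.0)) = 1 / (1 − 0.4236) = 1.735
Loading dose = maintenance dose × R = 395 × 1.735 ≈ 685 mg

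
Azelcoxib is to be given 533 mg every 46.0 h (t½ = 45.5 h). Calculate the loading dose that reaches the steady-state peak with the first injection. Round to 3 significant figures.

1060 mg

k = ln 2 / 45.5 = 0.01523 h⁻¹
Accumulation ratio R = 1 / (1 − e^(−kτ)) = 1 / (1 − e^(−0.01523×46.0)) = 1 / (1 − 0.4962) = 1.985
Loading dose = maintenance dose × R = 533 × 1.985 ≈ 1060 mg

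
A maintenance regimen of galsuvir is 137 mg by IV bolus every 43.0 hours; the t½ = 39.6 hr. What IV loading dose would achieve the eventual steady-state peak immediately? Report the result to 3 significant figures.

k = ln 2 / 39.6 = 0.01750 hr⁻¹
Accumulation ratio R = 1 / (1 − e^(−kτ)) = 1 / (1 − e^(−0.01750×43.0)) = 1 / (1 − 0.4711) = 1.891
Loading dose = maintenance dose × R = 137 × 1.891 ≈ 259 mg

259 mg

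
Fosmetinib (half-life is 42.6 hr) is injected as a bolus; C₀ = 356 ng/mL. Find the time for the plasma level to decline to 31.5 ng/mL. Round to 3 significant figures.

149 hours

k = ln 2 / 42.6 = 0.01627 hr⁻¹
C(t) = C₀ e^(−kt)  ⇒  t = ln(C₀/C) / k
t = ln(356/31.5) / 0.01627 = 2.425 / 0.01627 ≈ 149 hours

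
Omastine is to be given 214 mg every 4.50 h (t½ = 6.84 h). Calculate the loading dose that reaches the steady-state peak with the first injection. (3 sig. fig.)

k = ln 2 / 6.84 = 0.1013 h⁻¹
Accumulation ratio R = 1 / (1 − e^(−kτ)) = 1 / (1 − e^(−0.1013×4.50)) = 1 / (1 − 0.6338) = 2.731
Loading dose = maintenance dose × R = 214 × 2.731 ≈ 584 mg

584 mg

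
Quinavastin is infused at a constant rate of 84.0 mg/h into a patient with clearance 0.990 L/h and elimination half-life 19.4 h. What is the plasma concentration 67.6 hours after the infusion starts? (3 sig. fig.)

77.3 µg/mL

Css = rate / CL = 84.0 / 0.990 = 84.85 µg/mL
k = ln 2 / 19.4 = 0.03573 h⁻¹
C(t) = Css (1 − e^(−kt)) = 84.85 × (1 − e^(−2.415)) = 84.85 × 0.9107 ≈ 77.3 µg/mL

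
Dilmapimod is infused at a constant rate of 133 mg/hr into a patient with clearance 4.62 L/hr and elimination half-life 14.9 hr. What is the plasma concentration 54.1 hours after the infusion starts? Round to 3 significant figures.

Css = rate / CL = 133 / 4.62 = 28.79 µg/mL
k = ln 2 / 14.9 = 0.04652 hr⁻¹
C(t) = Css (1 − e^(−kt)) = 28.79 × (1 − e^(−2.517)) = 28.79 × 0.9193 ≈ 26.5 µg/mL

26.5 µg/mL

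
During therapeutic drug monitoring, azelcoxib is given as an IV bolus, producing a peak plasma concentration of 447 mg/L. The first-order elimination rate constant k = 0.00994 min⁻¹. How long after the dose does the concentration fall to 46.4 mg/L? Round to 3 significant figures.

C(t) = C₀ e^(−kt)  ⇒  t = ln(C₀/C) / k
t = ln(447/46.4) / 0.009940 = 2.265 / 0.009940 ≈ 228 minutes

228 minutes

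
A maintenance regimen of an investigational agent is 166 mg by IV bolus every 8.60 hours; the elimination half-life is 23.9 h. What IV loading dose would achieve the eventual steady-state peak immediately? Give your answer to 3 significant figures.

752 mg

k = ln 2 / 23.9 = 0.02900 h⁻¹
Accumulation ratio R = 1 / (1 − e^(−kτ)) = 1 / (1 − e^(−0.02900×8.60)) = 1 / (1 − 0.7793) = 4.530
Loading dose = maintenance dose × R = 166 × 4.530 ≈ 752 mg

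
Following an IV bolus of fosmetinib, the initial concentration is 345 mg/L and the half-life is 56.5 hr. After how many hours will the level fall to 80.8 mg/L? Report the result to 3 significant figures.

118 hours

k = ln 2 / 56.5 = 0.01227 hr⁻¹
C(t) = C₀ e^(−kt)  ⇒  t = ln(C₀/C) / k
t = ln(345/80.8) / 0.01227 = 1.452 / 0.01227 ≈ 118 hours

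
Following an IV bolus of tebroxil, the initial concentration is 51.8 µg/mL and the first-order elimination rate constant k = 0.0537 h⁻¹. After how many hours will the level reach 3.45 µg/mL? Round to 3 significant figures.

50.4 hours

C(t) = C₀ e^(−kt)  ⇒  t = ln(C₀/C) / k
t = ln(51.8/3.45) / 0.05370 = 2.709 / 0.05370 ≈ 50.4 hours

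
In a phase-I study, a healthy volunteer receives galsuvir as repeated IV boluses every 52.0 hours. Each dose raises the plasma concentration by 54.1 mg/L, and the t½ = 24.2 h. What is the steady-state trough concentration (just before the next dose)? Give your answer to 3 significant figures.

15.8 mg/L

k = ln 2 / 24.2 = 0.02864 h⁻¹
Fraction remaining after one interval: e^(−kτ) = e^(−0.02864 × 52.0) = 0.2255
R = 1 / (1 − 0.2255) = 1.291
Css,max = 54.1 × 1.291 = 69.85 mg/L
Css,min = Css,max × e^(−kτ) = 69.85 × 0.2255 ≈ 15.8 mg/L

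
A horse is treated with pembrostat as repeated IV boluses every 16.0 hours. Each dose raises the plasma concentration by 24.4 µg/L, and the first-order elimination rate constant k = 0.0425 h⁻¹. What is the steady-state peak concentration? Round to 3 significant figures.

49.5 µg/L

Fraction remaining after one interval: e^(−kτ) = e^(−0.04250 × 16.0) = 0.5066
R = 1 / (1 − 0.5066) = 2.027
Css,max = 24.4 × 2.027 ≈ 49.5 µg/L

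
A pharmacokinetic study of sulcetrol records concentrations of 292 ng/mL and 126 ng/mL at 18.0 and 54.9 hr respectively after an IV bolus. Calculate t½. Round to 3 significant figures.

k = ln(C₁/C₂) / (t₂ − t₁) = ln(292/126) / (54.9 − 18.0)
  = 0.8405 / 36.90 = 0.02278 hr⁻¹
t½ = ln 2 / k = ln 2 / 0.02278 ≈ 30.4 hours

30.4 hours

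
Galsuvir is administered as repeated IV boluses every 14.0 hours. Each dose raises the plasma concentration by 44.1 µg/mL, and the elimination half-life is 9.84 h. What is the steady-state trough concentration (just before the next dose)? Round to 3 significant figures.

k = ln 2 / 9.84 = 0.07044 h⁻¹
Fraction remaining after one interval: e^(−kτ) = e^(−0.07044 × 14.0) = 0.3730
R = 1 / (1 − 0.3730) = 1.595
Css,max = 44.1 × 1.595 = 70.33 µg/mL
Css,min = Css,max × e^(−kτ) = 70.33 × 0.3730 ≈ 26.2 µg/mL

26.2 µg/mL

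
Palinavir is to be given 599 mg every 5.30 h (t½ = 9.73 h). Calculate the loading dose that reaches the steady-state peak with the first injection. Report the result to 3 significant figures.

k = ln 2 / 9.73 = 0.07124 h⁻¹
Accumulation ratio R = 1 / (1 − e^(−kτ)) = 1 / (1 − e^(−0.07124×5.30)) = 1 / (1 − 0.6855) = 3.180
Loading dose = maintenance dose × R = 599 × 3.180 ≈ 1900 mg

1900 mg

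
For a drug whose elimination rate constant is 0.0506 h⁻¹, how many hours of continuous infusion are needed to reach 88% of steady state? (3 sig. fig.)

41.9 hours

f = 1 − e^(−kt)  ⇒  t = −ln(1 − f) / k
t = −ln(1 − 0.88) / 0.05060 = 2.120 / 0.05060 ≈ 41.9 hours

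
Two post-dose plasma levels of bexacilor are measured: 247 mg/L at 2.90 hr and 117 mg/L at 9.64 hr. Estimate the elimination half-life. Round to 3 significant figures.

6.25 hours

k = ln(C₁/C₂) / (t₂ − t₁) = ln(247/117) / (9.64 − 2.90)
  = 0.7472 / 6.740 = 0.1109 hr⁻¹
t½ = ln 2 / k = ln 2 / 0.1109 ≈ 6.25 hours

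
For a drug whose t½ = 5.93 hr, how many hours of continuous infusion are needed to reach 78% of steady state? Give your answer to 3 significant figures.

13.0 hours

k = ln 2 / 5.93 = 0.1169 hr⁻¹
f = 1 − e^(−kt)  ⇒  t = −ln(1 − f) / k
t = −ln(1 − 0.78) / 0.1169 = 1.514 / 0.1169 ≈ 13.0 hours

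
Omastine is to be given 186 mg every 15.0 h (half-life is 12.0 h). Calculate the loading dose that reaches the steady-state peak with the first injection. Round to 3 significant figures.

k = ln 2 / 12.0 = 0.05776 h⁻¹
Accumulation ratio R = 1 / (1 − e^(−kτ)) = 1 / (1 − e^(−0.05776×15.0)) = 1 / (1 − 0.4204) = 1.725
Loading dose = maintenance dose × R = 186 × 1.725 ≈ 321 mg

321 mg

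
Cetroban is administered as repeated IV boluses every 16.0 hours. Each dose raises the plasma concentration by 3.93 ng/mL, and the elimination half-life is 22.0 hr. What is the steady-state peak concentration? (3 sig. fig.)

k = ln 2 / 22.0 = 0.03151 hr⁻¹
Fraction remaining after one interval: e^(−kτ) = e^(−0.03151 × 16.0) = 0.6040
R = 1 / (1 − 0.6040) = 2.526
Css,max = 3.93 × 2.526 ≈ 9.93 ng/mL

9.93 ng/mL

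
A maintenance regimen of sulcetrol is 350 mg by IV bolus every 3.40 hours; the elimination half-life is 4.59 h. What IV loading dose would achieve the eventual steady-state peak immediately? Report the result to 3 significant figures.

872 mg

k = ln 2 / 4.59 = 0.1510 h⁻¹
Accumulation ratio R = 1 / (1 − e^(−kτ)) = 1 / (1 − e^(−0.1510×3.40)) = 1 / (1 − 0.5984) = 2.490
Loading dose = maintenance dose × R = 350 × 2.490 ≈ 872 mg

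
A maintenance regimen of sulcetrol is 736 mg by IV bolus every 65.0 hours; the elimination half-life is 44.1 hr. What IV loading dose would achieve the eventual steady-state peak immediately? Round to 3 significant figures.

k = ln 2 / 44.1 = 0.01572 hr⁻¹
Accumulation ratio R = 1 / (1 − e^(−kτ)) = 1 / (1 − e^(−0.01572×65.0)) = 1 / (1 − 0.3600) = 1.563
Loading dose = maintenance dose × R = 736 × 1.563 ≈ 1150 mg

1150 mg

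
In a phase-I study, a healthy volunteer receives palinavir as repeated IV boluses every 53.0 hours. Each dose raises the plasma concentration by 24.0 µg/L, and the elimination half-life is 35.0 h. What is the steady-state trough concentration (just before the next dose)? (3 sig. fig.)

k = ln 2 / 35.0 = 0.01980 h⁻¹
Fraction remaining after one interval: e^(−kτ) = e^(−0.01980 × 53.0) = 0.3501
R = 1 / (1 − 0.3501) = 1.539
Css,max = 24.0 × 1.539 = 36.93 µg/L
Css,min = Css,max × e^(−kτ) = 36.93 × 0.3501 ≈ 12.9 µg/L

12.9 µg/L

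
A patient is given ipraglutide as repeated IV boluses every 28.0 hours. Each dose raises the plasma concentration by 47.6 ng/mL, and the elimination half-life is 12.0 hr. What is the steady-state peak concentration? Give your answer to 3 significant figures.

59.4 ng/mL

k = ln 2 / 12.0 = 0.05776 hr⁻¹
Fraction remaining after one interval: e^(−kτ) = e^(−0.05776 × 28.0) = 0.1984
R = 1 / (1 − 0.1984) = 1.248
Css,max = 47.6 × 1.248 ≈ 59.4 ng/mL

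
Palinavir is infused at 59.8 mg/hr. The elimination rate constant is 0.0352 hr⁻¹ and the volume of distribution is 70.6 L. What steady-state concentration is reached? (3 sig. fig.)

CL = k · V = 0.0352 × 70.6 = 2.485 L/hr
Css = rate / CL = 59.8 / 2.485 ≈ 24.1 µg/mL

24.1 µg/mL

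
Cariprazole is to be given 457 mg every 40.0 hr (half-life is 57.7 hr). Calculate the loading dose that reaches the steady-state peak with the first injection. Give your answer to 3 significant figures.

k = ln 2 / 57.7 = 0.01201 hr⁻¹
Accumulation ratio R = 1 / (1 − e^(−kτ)) = 1 / (1 − e^(−0.01201×40.0)) = 1 / (1 − 0.6185) = 2.621
Loading dose = maintenance dose × R = 457 × 2.621 ≈ 1200 mg

1200 mg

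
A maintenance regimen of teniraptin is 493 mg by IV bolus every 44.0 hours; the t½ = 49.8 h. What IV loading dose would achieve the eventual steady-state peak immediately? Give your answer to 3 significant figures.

k = ln 2 / 49.8 = 0.01392 h⁻¹
Accumulation ratio R = 1 / (1 − e^(−kτ)) = 1 / (1 − e^(−0.01392×44.0)) = 1 / (1 − 0.5420) = 2.184
Loading dose = maintenance dose × R = 493 × 2.184 ≈ 1080 mg

1080 mg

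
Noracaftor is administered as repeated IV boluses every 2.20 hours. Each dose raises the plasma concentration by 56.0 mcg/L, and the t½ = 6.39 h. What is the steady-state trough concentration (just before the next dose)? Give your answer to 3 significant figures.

k = ln 2 / 6.39 = 0.1085 h⁻¹
Fraction remaining after one interval: e^(−kτ) = e^(−0.1085 × 2.20) = 0.7877
R = 1 / (1 − 0.7877) = 4.710
Css,max = 56.0 × 4.710 = 263.8 mcg/L
Css,min = Css,max × e^(−kτ) = 263.8 × 0.7877 ≈ 208 mcg/L

208 mcg/L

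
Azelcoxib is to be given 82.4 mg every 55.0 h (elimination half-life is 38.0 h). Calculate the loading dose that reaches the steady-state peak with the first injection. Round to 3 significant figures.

130 mg

k = ln 2 / 38.0 = 0.01824 h⁻¹
Accumulation ratio R = 1 / (1 − e^(−kτ)) = 1 / (1 − e^(−0.01824×55.0)) = 1 / (1 − 0.3667) = 1.579
Loading dose = maintenance dose × R = 82.4 × 1.579 ≈ 130 mg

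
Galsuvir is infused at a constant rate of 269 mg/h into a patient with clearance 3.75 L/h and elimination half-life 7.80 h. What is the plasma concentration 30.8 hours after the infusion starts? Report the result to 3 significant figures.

67.1 µg/mL

Css = rate / CL = 269 / 3.75 = 71.73 µg/mL
k = ln 2 / 7.80 = 0.08887 h⁻¹
C(t) = Css (1 − e^(−kt)) = 71.73 × (1 − e^(−2.737)) = 71.73 × 0.9352 ≈ 67.1 µg/mL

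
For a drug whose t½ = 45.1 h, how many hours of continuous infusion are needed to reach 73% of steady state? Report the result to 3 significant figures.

k = ln 2 / 45.1 = 0.01537 h⁻¹
f = 1 − e^(−kt)  ⇒  t = −ln(1 − f) / k
t = −ln(1 − 0.73) / 0.01537 = 1.309 / 0.01537 ≈ 85.2 hours

85.2 hours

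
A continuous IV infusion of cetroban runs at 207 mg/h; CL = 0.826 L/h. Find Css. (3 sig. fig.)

251 mg/L

Css = infusion rate / CL = 207 / 0.826 ≈ 251 mg/L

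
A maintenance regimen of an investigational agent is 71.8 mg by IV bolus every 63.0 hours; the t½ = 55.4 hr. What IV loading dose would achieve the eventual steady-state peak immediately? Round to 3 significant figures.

k = ln 2 / 55.4 = 0.01251 hr⁻¹
Accumulation ratio R = 1 / (1 − e^(−kτ)) = 1 / (1 − e^(−0.01251×63.0)) = 1 / (1 − 0.4546) = 1.834
Loading dose = maintenance dose × R = 71.8 × 1.834 ≈ 132 mg

132 mg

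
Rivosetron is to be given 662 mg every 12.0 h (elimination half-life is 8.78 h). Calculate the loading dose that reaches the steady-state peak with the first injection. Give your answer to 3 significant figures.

k = ln 2 / 8.78 = 0.07895 h⁻¹
Accumulation ratio R = 1 / (1 − e^(−kτ)) = 1 / (1 − e^(−0.07895×12.0)) = 1 / (1 − 0.3878) = 1.633
Loading dose = maintenance dose × R = 662 × 1.633 ≈ 1080 mg

1080 mg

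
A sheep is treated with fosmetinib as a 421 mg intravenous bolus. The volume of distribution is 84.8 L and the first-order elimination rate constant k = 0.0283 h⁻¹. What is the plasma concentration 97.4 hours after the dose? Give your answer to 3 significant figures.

0.315 mg/L

C₀ = dose / V = 421 / 84.8 = 4.965 mg/L
C(t) = C₀ e^(−kt) = 4.965 × e^(−0.02830 × 97.4) = 4.965 × e^(−2.756) = 4.965 × 0.06352 ≈ 0.315 mg/L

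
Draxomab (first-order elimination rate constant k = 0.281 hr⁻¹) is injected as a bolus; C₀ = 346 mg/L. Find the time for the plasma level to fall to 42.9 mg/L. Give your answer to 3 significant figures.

C(t) = C₀ e^(−kt)  ⇒  t = ln(C₀/C) / k
t = ln(346/42.9) / 0.2810 = 2.088 / 0.2810 ≈ 7.43 hours

7.43 hours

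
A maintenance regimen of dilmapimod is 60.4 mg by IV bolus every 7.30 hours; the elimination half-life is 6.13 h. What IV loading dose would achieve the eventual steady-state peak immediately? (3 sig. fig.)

107 mg

k = ln 2 / 6.13 = 0.1131 h⁻¹
Accumulation ratio R = 1 / (1 − e^(−kτ)) = 1 / (1 − e^(−0.1131×7.30)) = 1 / (1 − 0.4380) = 1.779
Loading dose = maintenance dose × R = 60.4 × 1.779 ≈ 107 mg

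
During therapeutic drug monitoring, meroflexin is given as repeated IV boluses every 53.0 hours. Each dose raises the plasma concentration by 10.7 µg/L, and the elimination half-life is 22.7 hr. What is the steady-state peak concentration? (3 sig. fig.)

k = ln 2 / 22.7 = 0.03054 hr⁻¹
Fraction remaining after one interval: e^(−kτ) = e^(−0.03054 × 53.0) = 0.1982
R = 1 / (1 − 0.1982) = 1.247
Css,max = 10.7 × 1.247 ≈ 13.3 µg/L

13.3 µg/L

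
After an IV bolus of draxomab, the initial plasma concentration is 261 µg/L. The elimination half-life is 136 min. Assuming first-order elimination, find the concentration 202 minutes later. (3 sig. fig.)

93.2 µg/L

k = ln 2 / 136 = 0.005097 min⁻¹
C(t) = C₀ e^(−kt) = 261 × e^(−0.005097 × 202) = 261 × e^(−1.030) = 261 × 0.3572 ≈ 93.2 µg/L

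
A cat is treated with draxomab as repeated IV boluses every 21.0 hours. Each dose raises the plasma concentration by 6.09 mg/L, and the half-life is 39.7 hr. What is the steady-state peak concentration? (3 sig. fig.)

19.8 mg/L

k = ln 2 / 39.7 = 0.01746 hr⁻¹
Fraction remaining after one interval: e^(−kτ) = e^(−0.01746 × 21.0) = 0.6931
R = 1 / (1 − 0.6931) = 3.258
Css,max = 6.09 × 3.258 ≈ 19.8 mg/L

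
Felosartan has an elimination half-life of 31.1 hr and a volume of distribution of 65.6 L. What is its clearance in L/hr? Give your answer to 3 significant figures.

k = ln 2 / t½ = ln 2 / 31.1 = 0.02229 hr⁻¹
CL = k · V = 0.02229 × 65.6 ≈ 1.46 L/hr

1.46 L/hr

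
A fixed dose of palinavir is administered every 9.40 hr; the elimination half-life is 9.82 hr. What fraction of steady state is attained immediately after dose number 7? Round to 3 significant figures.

0.990

k = ln 2 / 9.82 = 0.07059 hr⁻¹
f_n = 1 − e^(−nkτ) = 1 − e^(−7 × 0.07059 × 9.40) = 1 − e^(−4.645) = 1 − 0.009614 ≈ 0.990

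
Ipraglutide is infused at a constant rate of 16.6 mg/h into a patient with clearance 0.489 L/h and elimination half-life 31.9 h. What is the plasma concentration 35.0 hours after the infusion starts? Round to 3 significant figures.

Css = rate / CL = 16.6 / 0.489 = 33.95 mg/L
k = ln 2 / 31.9 = 0.02173 h⁻¹
C(t) = Css (1 − e^(−kt)) = 33.95 × (1 − e^(−0.7605)) = 33.95 × 0.5326 ≈ 18.1 mg/L

18.1 mg/L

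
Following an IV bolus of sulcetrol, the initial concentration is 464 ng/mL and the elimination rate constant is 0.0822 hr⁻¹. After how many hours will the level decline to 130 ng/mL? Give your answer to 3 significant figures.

C(t) = C₀ e^(−kt)  ⇒  t = ln(C₀/C) / k
t = ln(464/130) / 0.08220 = 1.272 / 0.08220 ≈ 15.5 hours

15.5 hours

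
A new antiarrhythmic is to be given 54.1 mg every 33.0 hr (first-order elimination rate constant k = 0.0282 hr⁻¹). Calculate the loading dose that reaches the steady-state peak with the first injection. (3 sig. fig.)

89.3 mg

Accumulation ratio R = 1 / (1 − e^(−kτ)) = 1 / (1 − e^(−0.02820×33.0)) = 1 / (1 − 0.3943) = 1.651
Loading dose = maintenance dose × R = 54.1 × 1.651 ≈ 89.3 mg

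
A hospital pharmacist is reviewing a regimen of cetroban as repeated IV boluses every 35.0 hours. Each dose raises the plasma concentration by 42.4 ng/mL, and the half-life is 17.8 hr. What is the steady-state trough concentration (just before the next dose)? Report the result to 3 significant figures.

14.6 ng/mL

k = ln 2 / 17.8 = 0.03894 hr⁻¹
Fraction remaining after one interval: e^(−kτ) = e^(−0.03894 × 35.0) = 0.2559
R = 1 / (1 − 0.2559) = 1.344
Css,max = 42.4 × 1.344 = 56.98 ng/mL
Css,min = Css,max × e^(−kτ) = 56.98 × 0.2559 ≈ 14.6 ng/mL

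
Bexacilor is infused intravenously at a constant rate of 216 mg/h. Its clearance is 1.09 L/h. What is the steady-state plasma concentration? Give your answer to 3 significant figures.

Css = infusion rate / CL = 216 / 1.09 ≈ 198 mg/L

198 mg/L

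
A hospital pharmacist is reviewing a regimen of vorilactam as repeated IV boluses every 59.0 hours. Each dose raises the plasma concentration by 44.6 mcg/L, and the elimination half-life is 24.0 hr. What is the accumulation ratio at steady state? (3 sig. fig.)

k = ln 2 / 24.0 = 0.02888 hr⁻¹
Fraction remaining after one interval: e^(−kτ) = e^(−0.02888 × 59.0) = 0.1820
R = 1 / (1 − 0.1820) = 1 / 0.8180 ≈ 1.22

1.22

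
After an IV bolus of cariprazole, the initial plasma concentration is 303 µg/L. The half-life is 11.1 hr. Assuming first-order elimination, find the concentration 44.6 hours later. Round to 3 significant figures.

18.7 µg/L

k = ln 2 / 11.1 = 0.06245 hr⁻¹
44.6 hr is 4.018 half-lives, so C = 303 × (1/2)^4.018 = 303 × 0.06172 ≈ 18.7 µg/L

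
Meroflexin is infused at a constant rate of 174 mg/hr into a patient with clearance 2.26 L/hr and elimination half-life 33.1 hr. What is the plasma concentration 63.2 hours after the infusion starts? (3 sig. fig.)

Css = rate / CL = 174 / 2.26 = 76.99 µg/mL
k = ln 2 / 33.1 = 0.02094 hr⁻¹
C(t) = Css (1 − e^(−kt)) = 76.99 × (1 − e^(−1.323)) = 76.99 × 0.7338 ≈ 56.5 µg/mL

56.5 µg/mL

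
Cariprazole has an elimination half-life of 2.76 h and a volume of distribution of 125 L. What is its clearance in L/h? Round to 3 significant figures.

31.4 L/h

k = ln 2 / t½ = ln 2 / 2.76 = 0.2511 h⁻¹
CL = k · V = 0.2511 × 125 ≈ 31.4 L/h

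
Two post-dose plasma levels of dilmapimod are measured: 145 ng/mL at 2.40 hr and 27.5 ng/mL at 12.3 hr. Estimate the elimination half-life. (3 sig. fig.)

k = ln(C₁/C₂) / (t₂ − t₁) = ln(145/27.5) / (12.3 − 2.40)
  = 1.663 / 9.900 = 0.1679 hr⁻¹
t½ = ln 2 / k = ln 2 / 0.1679 ≈ 4.13 hours

4.13 hours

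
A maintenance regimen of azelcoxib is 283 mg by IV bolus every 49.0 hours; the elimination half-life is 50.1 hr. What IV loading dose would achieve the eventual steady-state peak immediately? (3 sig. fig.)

k = ln 2 / 50.1 = 0.01384 hr⁻¹
Accumulation ratio R = 1 / (1 − e^(−kτ)) = 1 / (1 − e^(−0.01384×49.0)) = 1 / (1 − 0.5077) = 2.031
Loading dose = maintenance dose × R = 283 × 2.031 ≈ 575 mg

575 mg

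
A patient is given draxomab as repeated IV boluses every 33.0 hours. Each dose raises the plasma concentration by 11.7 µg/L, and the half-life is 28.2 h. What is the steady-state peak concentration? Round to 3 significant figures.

21.1 µg/L

k = ln 2 / 28.2 = 0.02458 h⁻¹
Fraction remaining after one interval: e^(−kτ) = e^(−0.02458 × 33.0) = 0.4444
R = 1 / (1 − 0.4444) = 1.800
Css,max = 11.7 × 1.800 ≈ 21.1 µg/L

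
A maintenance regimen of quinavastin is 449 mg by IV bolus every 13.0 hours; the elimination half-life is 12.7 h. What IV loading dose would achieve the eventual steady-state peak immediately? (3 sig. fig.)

884 mg

k = ln 2 / 12.7 = 0.05458 h⁻¹
Accumulation ratio R = 1 / (1 − e^(−kτ)) = 1 / (1 − e^(−0.05458×13.0)) = 1 / (1 − 0.4919) = 1.968
Loading dose = maintenance dose × R = 449 × 1.968 ≈ 884 mg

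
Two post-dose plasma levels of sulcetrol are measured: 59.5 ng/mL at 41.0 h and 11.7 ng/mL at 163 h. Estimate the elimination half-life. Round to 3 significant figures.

52.0 hours

k = ln(C₁/C₂) / (t₂ − t₁) = ln(59.5/11.7) / (163 − 41.0)
  = 1.626 / 122.0 = 0.01333 h⁻¹
t½ = ln 2 / k = ln 2 / 0.01333 ≈ 52.0 hours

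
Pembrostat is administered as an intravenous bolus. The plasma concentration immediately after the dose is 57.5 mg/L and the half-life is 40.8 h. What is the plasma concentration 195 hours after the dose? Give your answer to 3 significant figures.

k = ln 2 / 40.8 = 0.01699 h⁻¹
C(t) = C₀ e^(−kt) = 57.5 × e^(−0.01699 × 195) = 57.5 × e^(−3.313) = 57.5 × 0.03641 ≈ 2.09 mg/L

2.09 mg/L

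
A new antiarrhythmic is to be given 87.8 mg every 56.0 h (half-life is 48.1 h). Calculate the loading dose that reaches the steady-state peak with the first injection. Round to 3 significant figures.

k = ln 2 / 48.1 = 0.01441 h⁻¹
Accumulation ratio R = 1 / (1 − e^(−kτ)) = 1 / (1 − e^(−0.01441×56.0)) = 1 / (1 − 0.4462) = 1.806
Loading dose = maintenance dose × R = 87.8 × 1.806 ≈ 159 mg

159 mg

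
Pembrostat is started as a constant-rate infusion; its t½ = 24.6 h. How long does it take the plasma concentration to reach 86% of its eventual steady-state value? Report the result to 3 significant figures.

69.8 hours

k = ln 2 / 24.6 = 0.02818 h⁻¹
f = 1 − e^(−kt)  ⇒  t = −ln(1 − f) / k
t = −ln(1 − 0.86) / 0.02818 = 1.966 / 0.02818 ≈ 69.8 hours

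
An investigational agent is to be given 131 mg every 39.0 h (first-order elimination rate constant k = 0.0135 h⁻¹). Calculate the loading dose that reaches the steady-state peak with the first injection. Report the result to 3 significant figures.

320 mg

Accumulation ratio R = 1 / (1 − e^(−kτ)) = 1 / (1 − e^(−0.01350×39.0)) = 1 / (1 − 0.5907) = 2.443
Loading dose = maintenance dose × R = 131 × 2.443 ≈ 320 mg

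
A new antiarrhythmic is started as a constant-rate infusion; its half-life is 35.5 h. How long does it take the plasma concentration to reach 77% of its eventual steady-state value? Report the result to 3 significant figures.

75.3 hours

k = ln 2 / 35.5 = 0.01953 h⁻¹
f = 1 − e^(−kt)  ⇒  t = −ln(1 − f) / k
t = −ln(1 − 0.77) / 0.01953 = 1.470 / 0.01953 ≈ 75.3 hours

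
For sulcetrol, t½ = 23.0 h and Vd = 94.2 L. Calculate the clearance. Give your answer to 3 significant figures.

k = ln 2 / t½ = ln 2 / 23.0 = 0.03014 h⁻¹
CL = k · V = 0.03014 × 94.2 ≈ 2.84 L/h

2.84 L/h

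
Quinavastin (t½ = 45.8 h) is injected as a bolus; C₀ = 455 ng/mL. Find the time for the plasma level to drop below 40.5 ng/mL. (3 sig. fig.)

k = ln 2 / 45.8 = 0.01513 h⁻¹
C(t) = C₀ e^(−kt)  ⇒  t = ln(C₀/C) / k
t = ln(455/40.5) / 0.01513 = 2.419 / 0.01513 ≈ 160 hours

160 hours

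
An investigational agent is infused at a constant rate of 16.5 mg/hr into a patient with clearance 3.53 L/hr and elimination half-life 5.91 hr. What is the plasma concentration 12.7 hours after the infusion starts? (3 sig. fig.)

Css = rate / CL = 16.5 / 3.53 = 4.674 µg/mL
k = ln 2 / 5.91 = 0.1173 hr⁻¹
C(t) = Css (1 − e^(−kt)) = 4.674 × (1 − e^(−1.490)) = 4.674 × 0.7745 ≈ 3.62 µg/mL

3.62 µg/mL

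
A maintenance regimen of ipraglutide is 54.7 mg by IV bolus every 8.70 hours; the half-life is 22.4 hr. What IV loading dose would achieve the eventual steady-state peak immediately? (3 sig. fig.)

k = ln 2 / 22.4 = 0.03094 hr⁻¹
Accumulation ratio R = 1 / (1 − e^(−kτ)) = 1 / (1 − e^(−0.03094×8.70)) = 1 / (1 − 0.7640) = 4.237
Loading dose = maintenance dose × R = 54.7 × 4.237 ≈ 232 mg

232 mg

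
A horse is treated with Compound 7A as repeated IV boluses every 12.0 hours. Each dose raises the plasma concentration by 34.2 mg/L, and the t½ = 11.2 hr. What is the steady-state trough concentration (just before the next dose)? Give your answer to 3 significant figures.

k = ln 2 / 11.2 = 0.06189 hr⁻¹
Fraction remaining after one interval: e^(−kτ) = e^(−0.06189 × 12.0) = 0.4758
R = 1 / (1 − 0.4758) = 1.908
Css,max = 34.2 × 1.908 = 65.25 mg/L
Css,min = Css,max × e^(−kτ) = 65.25 × 0.4758 ≈ 31.0 mg/L

31.0 mg/L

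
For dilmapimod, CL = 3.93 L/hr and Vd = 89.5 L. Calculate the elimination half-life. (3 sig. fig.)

15.8 hours

k = CL / V = 3.93 / 89.5 = 0.04391 hr⁻¹
t½ = ln 2 / k = ln 2 / 0.04391 ≈ 15.8 hours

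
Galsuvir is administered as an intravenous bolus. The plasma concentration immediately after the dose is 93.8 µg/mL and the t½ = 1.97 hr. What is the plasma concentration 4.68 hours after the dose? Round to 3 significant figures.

k = ln 2 / 1.97 = 0.3519 hr⁻¹
C(t) = C₀ e^(−kt) = 93.8 × e^(−0.3519 × 4.68) = 93.8 × e^(−1.647) = 93.8 × 0.1927 ≈ 18.1 µg/mL

18.1 µg/mL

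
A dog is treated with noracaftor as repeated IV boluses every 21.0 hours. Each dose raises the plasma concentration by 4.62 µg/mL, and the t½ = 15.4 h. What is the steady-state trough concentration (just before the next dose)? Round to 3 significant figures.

2.94 µg/mL

k = ln 2 / 15.4 = 0.04501 h⁻¹
Fraction remaining after one interval: e^(−kτ) = e^(−0.04501 × 21.0) = 0.3886
R = 1 / (1 − 0.3886) = 1.636
Css,max = 4.62 × 1.636 = 7.556 µg/mL
Css,min = Css,max × e^(−kτ) = 7.556 × 0.3886 ≈ 2.94 µg/mL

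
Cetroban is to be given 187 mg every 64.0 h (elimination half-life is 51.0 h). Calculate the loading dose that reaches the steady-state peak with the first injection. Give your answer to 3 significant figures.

k = ln 2 / 51.0 = 0.01359 h⁻¹
Accumulation ratio R = 1 / (1 − e^(−kτ)) = 1 / (1 − e^(−0.01359×64.0)) = 1 / (1 − 0.4190) = 1.721
Loading dose = maintenance dose × R = 187 × 1.721 ≈ 322 mg

322 mg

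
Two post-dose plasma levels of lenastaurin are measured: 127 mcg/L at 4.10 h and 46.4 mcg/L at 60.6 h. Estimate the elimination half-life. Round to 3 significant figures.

38.9 hours

k = ln(C₁/C₂) / (t₂ − t₁) = ln(127/46.4) / (60.6 − 4.10)
  = 1.007 / 56.50 = 0.01782 h⁻¹
t½ = ln 2 / k = ln 2 / 0.01782 ≈ 38.9 hours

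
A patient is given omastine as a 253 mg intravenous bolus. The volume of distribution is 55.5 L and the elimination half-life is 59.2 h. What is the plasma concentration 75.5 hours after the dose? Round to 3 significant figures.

C₀ = dose / V = 253 / 55.5 = 4.559 µg/mL
k = ln 2 / 59.2 = 0.01171 h⁻¹
C(t) = C₀ e^(−kt) = 4.559 × e^(−0.01171 × 75.5) = 4.559 × e^(−0.8840) = 4.559 × 0.4131 ≈ 1.88 µg/mL

1.88 µg/mL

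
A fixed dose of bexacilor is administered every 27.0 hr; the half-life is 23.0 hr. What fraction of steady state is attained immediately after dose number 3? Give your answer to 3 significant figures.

0.913

k = ln 2 / 23.0 = 0.03014 hr⁻¹
f_n = 1 − e^(−nkτ) = 1 − e^(−3 × 0.03014 × 27.0) = 1 − e^(−2.441) = 1 − 0.08707 ≈ 0.913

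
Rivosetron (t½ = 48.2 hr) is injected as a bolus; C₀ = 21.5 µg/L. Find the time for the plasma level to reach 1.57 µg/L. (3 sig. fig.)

k = ln 2 / 48.2 = 0.01438 hr⁻¹
C(t) = C₀ e^(−kt)  ⇒  t = ln(C₀/C) / k
t = ln(21.5/1.57) / 0.01438 = 2.617 / 0.01438 ≈ 182 hours

182 hours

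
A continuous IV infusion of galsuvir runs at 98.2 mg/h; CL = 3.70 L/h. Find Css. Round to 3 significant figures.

26.5 µg/mL

Css = infusion rate / CL = 98.2 / 3.70 ≈ 26.5 µg/mL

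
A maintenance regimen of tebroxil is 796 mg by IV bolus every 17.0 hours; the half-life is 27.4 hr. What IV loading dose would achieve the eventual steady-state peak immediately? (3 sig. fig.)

k = ln 2 / 27.4 = 0.02530 hr⁻¹
Accumulation ratio R = 1 / (1 − e^(−kτ)) = 1 / (1 − e^(−0.02530×17.0)) = 1 / (1 − 0.6505) = 2.861
Loading dose = maintenance dose × R = 796 × 2.861 ≈ 2280 mg

2280 mg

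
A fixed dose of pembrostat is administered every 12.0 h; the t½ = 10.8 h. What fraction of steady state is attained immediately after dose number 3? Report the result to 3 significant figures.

k = ln 2 / 10.8 = 0.06418 h⁻¹
f_n = 1 − e^(−nkτ) = 1 − e^(−3 × 0.06418 × 12.0) = 1 − e^(−2.310) = 1 − 0.09921 ≈ 0.901

0.901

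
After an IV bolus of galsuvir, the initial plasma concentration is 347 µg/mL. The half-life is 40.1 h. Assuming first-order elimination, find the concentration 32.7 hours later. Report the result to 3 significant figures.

k = ln 2 / 40.1 = 0.01729 h⁻¹
C(t) = C₀ e^(−kt) = 347 × e^(−0.01729 × 32.7) = 347 × e^(−0.5652) = 347 × 0.5682 ≈ 197 µg/mL

197 µg/mL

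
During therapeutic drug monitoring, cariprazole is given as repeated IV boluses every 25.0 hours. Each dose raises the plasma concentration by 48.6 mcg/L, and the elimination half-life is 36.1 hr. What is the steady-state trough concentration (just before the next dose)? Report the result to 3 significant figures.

k = ln 2 / 36.1 = 0.01920 hr⁻¹
Fraction remaining after one interval: e^(−kτ) = e^(−0.01920 × 25.0) = 0.6188
R = 1 / (1 − 0.6188) = 2.623
Css,max = 48.6 × 2.623 = 127.5 mcg/L
Css,min = Css,max × e^(−kτ) = 127.5 × 0.6188 ≈ 78.9 mcg/L

78.9 mcg/L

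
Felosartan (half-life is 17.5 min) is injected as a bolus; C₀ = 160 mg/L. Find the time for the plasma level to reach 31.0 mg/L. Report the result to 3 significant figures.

41.4 minutes

k = ln 2 / 17.5 = 0.03961 min⁻¹
C(t) = C₀ e^(−kt)  ⇒  t = ln(C₀/C) / k
t = ln(160/31.0) / 0.03961 = 1.641 / 0.03961 ≈ 41.4 minutes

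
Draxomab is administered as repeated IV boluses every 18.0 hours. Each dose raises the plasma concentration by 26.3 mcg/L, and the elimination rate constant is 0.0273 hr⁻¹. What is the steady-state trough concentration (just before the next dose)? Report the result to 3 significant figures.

41.4 mcg/L

Fraction remaining after one interval: e^(−kτ) = e^(−0.02730 × 18.0) = 0.6118
R = 1 / (1 − 0.6118) = 2.576
Css,max = 26.3 × 2.576 = 67.74 mcg/L
Css,min = Css,max × e^(−kτ) = 67.74 × 0.6118 ≈ 41.4 mcg/L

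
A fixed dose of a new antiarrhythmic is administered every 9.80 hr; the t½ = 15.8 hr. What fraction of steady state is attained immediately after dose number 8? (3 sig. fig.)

0.968

k = ln 2 / 15.8 = 0.04387 hr⁻¹
f_n = 1 − e^(−nkτ) = 1 − e^(−8 × 0.04387 × 9.80) = 1 − e^(−3.439) = 1 − 0.03208 ≈ 0.968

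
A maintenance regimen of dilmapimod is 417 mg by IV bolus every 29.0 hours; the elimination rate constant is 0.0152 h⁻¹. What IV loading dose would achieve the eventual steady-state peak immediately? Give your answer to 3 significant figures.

1170 mg

Accumulation ratio R = 1 / (1 − e^(−kτ)) = 1 / (1 − e^(−0.01520×29.0)) = 1 / (1 − 0.6435) = 2.805
Loading dose = maintenance dose × R = 417 × 2.805 ≈ 1170 mg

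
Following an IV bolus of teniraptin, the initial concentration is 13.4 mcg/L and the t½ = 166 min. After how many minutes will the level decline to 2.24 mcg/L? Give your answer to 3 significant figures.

k = ln 2 / 166 = 0.004176 min⁻¹
C(t) = C₀ e^(−kt)  ⇒  t = ln(C₀/C) / k
t = ln(13.4/2.24) / 0.004176 = 1.789 / 0.004176 ≈ 428 minutes

428 minutes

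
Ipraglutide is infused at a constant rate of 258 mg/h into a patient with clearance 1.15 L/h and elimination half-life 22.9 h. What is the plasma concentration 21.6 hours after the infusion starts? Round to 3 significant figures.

108 µg/mL

Css = rate / CL = 258 / 1.15 = 224.3 µg/mL
k = ln 2 / 22.9 = 0.03027 h⁻¹
C(t) = Css (1 − e^(−kt)) = 224.3 × (1 − e^(−0.6538)) = 224.3 × 0.4799 ≈ 108 µg/mL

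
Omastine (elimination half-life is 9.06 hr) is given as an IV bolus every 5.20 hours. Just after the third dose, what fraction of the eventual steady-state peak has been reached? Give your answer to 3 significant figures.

k = ln 2 / 9.06 = 0.07651 hr⁻¹
f_n = 1 − e^(−nkτ) = 1 − e^(−3 × 0.07651 × 5.20) = 1 − e^(−1.193) = 1 − 0.3032 ≈ 0.697

0.697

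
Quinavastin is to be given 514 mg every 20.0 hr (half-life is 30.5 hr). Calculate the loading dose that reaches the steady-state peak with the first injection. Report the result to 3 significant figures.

k = ln 2 / 30.5 = 0.02273 hr⁻¹
Accumulation ratio R = 1 / (1 − e^(−kτ)) = 1 / (1 − e^(−0.02273×20.0)) = 1 / (1 − 0.6348) = 2.738
Loading dose = maintenance dose × R = 514 × 2.738 ≈ 1410 mg

1410 mg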